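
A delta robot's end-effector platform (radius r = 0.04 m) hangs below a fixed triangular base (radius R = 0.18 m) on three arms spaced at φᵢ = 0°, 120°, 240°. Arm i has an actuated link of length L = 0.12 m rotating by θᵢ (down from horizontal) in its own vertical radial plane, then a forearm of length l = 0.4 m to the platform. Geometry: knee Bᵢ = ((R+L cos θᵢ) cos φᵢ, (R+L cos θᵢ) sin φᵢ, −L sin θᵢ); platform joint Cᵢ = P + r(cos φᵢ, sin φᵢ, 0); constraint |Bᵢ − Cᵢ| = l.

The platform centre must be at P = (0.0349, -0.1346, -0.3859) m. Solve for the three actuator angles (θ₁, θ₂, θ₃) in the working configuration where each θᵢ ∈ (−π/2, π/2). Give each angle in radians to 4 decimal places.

φ1=0.0° → target in arm frame (0.0349, -0.1346)
  A=0.1051, B=-0.3859, C=(l²−L²−A²−y'²−z²)/(2L)=-0.1353
  γ=atan2(-0.3859,0.1051)=-1.3049;  ψ=arccos(-0.3384)=1.9160;  θ1=γ+ψ≈0.6111
rotate P by −φ2: (-0.1340, 0.0371, -0.3859)
  A=0.2740, B=-0.3859, C=(l²−L²−A²−y'²−z²)/(2L)=-0.3324
  θ2 = atan2(B,A) + arccos(C/0.4733) = 1.3961
arm 3 (φ=240.0°): x'=0.0991, y'=0.0975
  A=0.0409, B=-0.3859, C=(l²−L²−A²−y'²−z²)/(2L)=-0.0604
  θ3 = atan2(B,A) + arccos(C/0.3881) = 0.2619

θ₁ = 0.6111, θ₂ = 1.3961, θ₃ = 0.2619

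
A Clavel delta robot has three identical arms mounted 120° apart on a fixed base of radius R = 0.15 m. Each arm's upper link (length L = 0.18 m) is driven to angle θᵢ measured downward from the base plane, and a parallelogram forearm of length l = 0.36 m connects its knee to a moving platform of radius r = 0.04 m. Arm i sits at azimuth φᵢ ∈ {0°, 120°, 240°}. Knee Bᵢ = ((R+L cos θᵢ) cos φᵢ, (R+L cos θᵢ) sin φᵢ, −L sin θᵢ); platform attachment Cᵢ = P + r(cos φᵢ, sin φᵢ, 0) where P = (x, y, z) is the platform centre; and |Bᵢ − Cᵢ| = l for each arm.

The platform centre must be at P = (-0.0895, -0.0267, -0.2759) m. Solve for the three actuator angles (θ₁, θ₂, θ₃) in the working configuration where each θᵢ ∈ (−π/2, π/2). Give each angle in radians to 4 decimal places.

θ₁ = 0.7853, θ₂ = 0.2619, θ₃ = -0.0002

φ1=0.0° → target in arm frame (-0.0895, -0.0267)
  A cos θ + B sin θ = C:  0.1995·cos θ + -0.2759·sin θ = -0.0540
  θ1 = atan2(B,A) + arccos(C/0.3405) = 0.7853
arm 2 (φ=120.0°): x'=0.0216, y'=0.0909
  e−x'=0.0884;  (l²−L²−(e−x')²−y'²−z²)/2L = 0.0139
  √(A²+B²)=0.2897;  θ2 = -1.2608+1.5227 ≈ 0.2619
arm 3 (φ=240.0°): x'=0.0679, y'=-0.0642
  A=0.0421, B=-0.2759, C=(l²−L²−A²−y'²−z²)/(2L)=0.0422
  γ=atan2(-0.2759,0.0421)=-1.4193;  ψ=arccos(0.1512)=1.4191;  θ3=γ+ψ≈-0.0002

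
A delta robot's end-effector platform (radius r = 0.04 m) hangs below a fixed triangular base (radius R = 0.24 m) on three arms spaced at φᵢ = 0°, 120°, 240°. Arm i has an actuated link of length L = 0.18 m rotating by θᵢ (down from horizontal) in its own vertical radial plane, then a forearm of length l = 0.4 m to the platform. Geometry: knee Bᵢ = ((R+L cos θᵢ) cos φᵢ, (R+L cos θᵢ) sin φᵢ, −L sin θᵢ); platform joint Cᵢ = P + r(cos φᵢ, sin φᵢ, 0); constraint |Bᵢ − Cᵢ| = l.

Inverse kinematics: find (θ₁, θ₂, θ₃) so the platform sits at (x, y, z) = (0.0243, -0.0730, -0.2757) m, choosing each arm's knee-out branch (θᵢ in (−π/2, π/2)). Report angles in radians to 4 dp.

θ₁ = 0.4362, θ₂ = 0.9602, θ₃ = 0.2618

rotate P by −φ1: (0.0243, -0.0730, -0.2757)
  e−x'=0.1757;  (l²−L²−(e−x')²−y'²−z²)/2L = 0.0428
  √(A²+B²)=0.3269;  θ1 = -1.0034+1.4397 ≈ 0.4362
φ2=120.0° → target in arm frame (-0.0754, 0.0155)
  A cos θ + B sin θ = C:  0.2754·cos θ + -0.2757·sin θ = -0.0680
  γ=atan2(-0.2757,0.2754)=-0.7860;  ψ=arccos(-0.1745)=1.7462;  θ2=γ+ψ≈0.9602
arm 3 (φ=240.0°): x'=0.0511, y'=0.0575
  A cos θ + B sin θ = C:  0.1489·cos θ + -0.2757·sin θ = 0.0725
  θ3 = atan2(B,A) + arccos(C/0.3134) = 0.2618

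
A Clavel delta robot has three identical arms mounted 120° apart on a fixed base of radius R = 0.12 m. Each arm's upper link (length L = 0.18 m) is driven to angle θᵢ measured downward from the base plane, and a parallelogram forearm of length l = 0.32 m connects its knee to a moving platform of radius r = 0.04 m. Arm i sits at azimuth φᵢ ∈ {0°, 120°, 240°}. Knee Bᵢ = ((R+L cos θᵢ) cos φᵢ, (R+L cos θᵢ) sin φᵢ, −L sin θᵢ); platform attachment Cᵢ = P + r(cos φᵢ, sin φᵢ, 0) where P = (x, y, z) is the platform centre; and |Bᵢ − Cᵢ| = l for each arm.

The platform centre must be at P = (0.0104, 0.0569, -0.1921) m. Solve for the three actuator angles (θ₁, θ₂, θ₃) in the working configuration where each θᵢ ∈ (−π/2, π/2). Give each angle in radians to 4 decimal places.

θ₁ = 0.0006, θ₂ = -0.2620, θ₃ = 0.4365

rotate P by −φ1: (0.0104, 0.0569, -0.1921)
  A cos θ + B sin θ = C:  0.0696·cos θ + -0.1921·sin θ = 0.0695
  γ=atan2(-0.1921,0.0696)=-1.2232;  ψ=arccos(0.3401)=1.2238;  θ1=γ+ψ≈0.0006
arm 2 (φ=120.0°): x'=0.0441, y'=-0.0375
  e−x'=0.0359;  (l²−L²−(e−x')²−y'²−z²)/2L = 0.0845
  θ2 = atan2(B,A) + arccos(C/0.1954) = -0.2620
rotate P by −φ3: (-0.0545, -0.0194, -0.1921)
  A=0.1345, B=-0.1921, C=(l²−L²−A²−y'²−z²)/(2L)=0.0407
  √(A²+B²)=0.2345;  θ3 = -0.9600+1.3965 ≈ 0.4365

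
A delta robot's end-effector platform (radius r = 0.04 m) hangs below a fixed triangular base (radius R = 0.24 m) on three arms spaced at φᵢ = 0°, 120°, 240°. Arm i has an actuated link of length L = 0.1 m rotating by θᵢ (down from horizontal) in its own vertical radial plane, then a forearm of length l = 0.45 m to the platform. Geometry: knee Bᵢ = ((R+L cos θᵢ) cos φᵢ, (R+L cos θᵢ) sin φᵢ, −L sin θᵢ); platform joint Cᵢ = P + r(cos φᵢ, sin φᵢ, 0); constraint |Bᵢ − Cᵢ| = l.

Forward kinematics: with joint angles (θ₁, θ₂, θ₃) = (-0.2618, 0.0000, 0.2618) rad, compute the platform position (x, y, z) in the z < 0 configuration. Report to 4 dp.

φ1=0.0°: virtual centre (0.2966, 0.0000, 0.0259), radius l
O2 = (0.3000·cos120.0°, 0.3000·sin120.0°, 0.0000) = (-0.1500, 0.2598, 0.0000)
O3 = (0.2966·cos240.0°, 0.2966·sin240.0°, -0.0259) = (-0.1483, -0.2569, -0.0259)
subtract pairs → two planes through P
linear system: -0.8932x+0.5196y = 0.0014−-0.0518z; -0.8898x+-0.5137y = 0.0000−-0.1035z
det = 0.9212;  x = -0.0008+-0.0873z,  y = 0.0013+-0.0504z
sphere 1 gives Az²+Bz+C=0 with A=1.0102, B=0.0000, C=-0.1134;  B²−4AC=0.4582;  roots -0.3351, 0.3351;  negative root z = -0.3351
x = 0.0285, y = 0.0182

(0.0285, 0.0182, -0.3351)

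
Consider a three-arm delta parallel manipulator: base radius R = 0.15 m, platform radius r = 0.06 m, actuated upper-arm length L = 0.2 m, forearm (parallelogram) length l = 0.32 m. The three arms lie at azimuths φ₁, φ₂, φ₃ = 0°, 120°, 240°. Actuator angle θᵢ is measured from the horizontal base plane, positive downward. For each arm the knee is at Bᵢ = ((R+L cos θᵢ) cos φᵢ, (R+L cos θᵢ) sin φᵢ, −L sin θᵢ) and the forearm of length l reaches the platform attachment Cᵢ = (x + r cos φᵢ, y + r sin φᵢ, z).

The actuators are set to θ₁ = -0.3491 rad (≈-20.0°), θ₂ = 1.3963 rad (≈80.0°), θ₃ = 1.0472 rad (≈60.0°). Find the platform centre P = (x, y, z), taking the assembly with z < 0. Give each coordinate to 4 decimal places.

(0.2031, -0.0664, -0.2356)

O1 = (0.2779·cos0.0°, 0.2779·sin0.0°, 0.0684) = (0.2779, 0.0000, 0.0684)
O2 = (0.1247·cos120.0°, 0.1247·sin120.0°, -0.1970) = (-0.0624, 0.1080, -0.1970)
φ3=240.0°: virtual centre (-0.0950, -0.1645, -0.1732), radius l
eliminate P² terms by subtracting sphere 1 from 2 and 3
[-0.6806 0.2160 -0.5307]·P = -0.0276;  [-0.7459 -0.3291 -0.4832]·P = -0.0158
Cramer: x(z) = 0.0324-0.7246z;  y(z) = -0.0254+0.1739z
quadratic in z: (1.5553)z²+(0.2101)z+(-0.0368)=0, √Δ=0.5226 → z ∈ {-0.2356, 0.1005}; z = -0.2356 (taking z<0)
x = 0.2031, y = -0.0664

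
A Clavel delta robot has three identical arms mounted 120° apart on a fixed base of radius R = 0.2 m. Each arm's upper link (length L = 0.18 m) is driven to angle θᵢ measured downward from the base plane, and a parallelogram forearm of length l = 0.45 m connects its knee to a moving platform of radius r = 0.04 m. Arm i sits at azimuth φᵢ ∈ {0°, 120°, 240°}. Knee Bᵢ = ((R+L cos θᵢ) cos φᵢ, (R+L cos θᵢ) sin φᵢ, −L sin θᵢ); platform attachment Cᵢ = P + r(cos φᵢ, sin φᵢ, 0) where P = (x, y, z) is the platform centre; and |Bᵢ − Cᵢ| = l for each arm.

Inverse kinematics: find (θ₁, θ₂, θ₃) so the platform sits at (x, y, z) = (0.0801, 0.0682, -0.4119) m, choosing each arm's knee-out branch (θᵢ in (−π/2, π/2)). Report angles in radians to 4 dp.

θ₁ = 0.2618, θ₂ = 0.5233, θ₃ = 0.9598

rotate P by −φ1: (0.0801, 0.0682, -0.4119)
  e−x'=0.0799;  (l²−L²−(e−x')²−y'²−z²)/2L = -0.0294
  γ=atan2(-0.4119,0.0799)=-1.3792;  ψ=arccos(-0.0702)=1.6410;  θ1=γ+ψ≈0.2618
φ2=120.0° → target in arm frame (0.0190, -0.1035)
  A cos θ + B sin θ = C:  0.1410·cos θ + -0.4119·sin θ = -0.0837
  √(A²+B²)=0.4354;  θ2 = -1.2410+1.7643 ≈ 0.5233
φ3=240.0° → target in arm frame (-0.0991, 0.0353)
  A cos θ + B sin θ = C:  0.2591·cos θ + -0.4119·sin θ = -0.1887
  √(A²+B²)=0.4866;  θ3 = -1.0093+1.9691 ≈ 0.9598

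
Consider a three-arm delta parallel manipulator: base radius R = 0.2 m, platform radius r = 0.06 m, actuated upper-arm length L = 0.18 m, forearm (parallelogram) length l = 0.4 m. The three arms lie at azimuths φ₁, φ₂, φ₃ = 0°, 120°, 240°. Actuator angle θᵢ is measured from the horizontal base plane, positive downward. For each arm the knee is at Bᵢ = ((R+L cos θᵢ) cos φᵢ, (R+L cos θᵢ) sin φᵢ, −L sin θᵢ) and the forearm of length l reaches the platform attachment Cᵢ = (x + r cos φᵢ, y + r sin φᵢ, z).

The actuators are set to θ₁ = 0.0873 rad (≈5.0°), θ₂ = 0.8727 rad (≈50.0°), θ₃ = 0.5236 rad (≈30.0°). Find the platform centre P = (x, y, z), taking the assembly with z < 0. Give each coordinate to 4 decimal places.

(0.0879, -0.0494, -0.3382)

φ1=0.0°: virtual centre (0.3193, 0.0000, -0.0157), radius l
arm 2 at φ=120.0°: e+L cos θ2 = 0.2557;  centre 2 = (-0.1278, 0.2214, -0.1379)
centre 3 = (0.2959·cos240.0°, 0.2959·sin240.0°, -0.0900) = (-0.1479, -0.2562, -0.0900)
eliminate P² terms by subtracting sphere 1 from 2 and 3
[-0.8943 0.4429 -0.2444]·P = -0.0178;  [-0.9345 -0.5125 -0.1486]·P = -0.0066
Cramer: x(z) = 0.0138-0.2191z;  y(z) = -0.0124+0.1095z
sphere 1 gives Az²+Bz+C=0 with A=1.0600, B=0.1625, C=-0.0663;  B²−4AC=0.3074;  roots -0.3382, 0.1848;  negative root z = -0.3382
x = 0.0879, y = -0.0494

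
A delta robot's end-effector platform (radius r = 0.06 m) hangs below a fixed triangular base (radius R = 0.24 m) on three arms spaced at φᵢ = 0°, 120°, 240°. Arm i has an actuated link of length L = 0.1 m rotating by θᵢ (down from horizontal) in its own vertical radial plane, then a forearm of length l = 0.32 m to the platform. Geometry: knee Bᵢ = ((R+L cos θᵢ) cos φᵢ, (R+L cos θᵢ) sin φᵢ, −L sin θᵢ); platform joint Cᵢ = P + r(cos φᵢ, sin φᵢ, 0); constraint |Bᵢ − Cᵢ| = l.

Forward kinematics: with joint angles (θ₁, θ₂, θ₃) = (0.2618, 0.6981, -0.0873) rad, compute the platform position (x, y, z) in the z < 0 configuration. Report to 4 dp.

(0.0056, -0.0391, -0.1914)

S1 = (0.2766·cos0.0°, 0.2766·sin0.0°, -0.0259) = (0.2766, 0.0000, -0.0259)
φ2=120.0°: virtual centre (-0.1283, 0.2222, -0.0643), radius l
φ3=240.0°: virtual centre (-0.1398, -0.2422, 0.0087), radius l
subtract pairs → two planes through P
linear system: -0.8098x+0.4445y = -0.0072−-0.0768z; -0.8328x+-0.4843y = 0.0011−0.0692z
Cramer: x(z) = 0.0039-0.0084z;  y(z) = -0.0090+0.1574z
into |P−S₁|² = l²: 1.0248z² + 0.0535z + -0.0273 = 0;  Δ = 0.1148;  z = -0.1914 or 0.1392 → z<0 root = -0.1914
x = 0.0056, y = -0.0391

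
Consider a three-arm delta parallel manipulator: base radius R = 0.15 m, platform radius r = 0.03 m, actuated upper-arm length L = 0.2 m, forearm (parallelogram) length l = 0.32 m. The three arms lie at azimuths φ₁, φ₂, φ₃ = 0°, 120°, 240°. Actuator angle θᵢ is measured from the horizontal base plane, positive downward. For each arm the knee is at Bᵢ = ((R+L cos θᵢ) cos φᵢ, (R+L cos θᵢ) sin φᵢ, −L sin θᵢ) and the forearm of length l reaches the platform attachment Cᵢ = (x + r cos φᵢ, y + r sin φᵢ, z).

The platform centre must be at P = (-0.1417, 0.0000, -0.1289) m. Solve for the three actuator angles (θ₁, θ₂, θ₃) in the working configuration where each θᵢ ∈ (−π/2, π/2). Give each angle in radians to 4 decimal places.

θ₁ = 1.3089, θ₂ = -0.1744, θ₃ = -0.1744

φ1=0.0° → target in arm frame (-0.1417, 0.0000)
  A cos θ + B sin θ = C:  0.2617·cos θ + -0.1289·sin θ = -0.0568
  γ=atan2(-0.1289,0.2617)=-0.4577;  ψ=arccos(-0.1946)=1.7666;  θ1=γ+ψ≈1.3089
φ2=120.0° → target in arm frame (0.0708, 0.1227)
  A=0.0492, B=-0.1289, C=(l²−L²−A²−y'²−z²)/(2L)=0.0708
  √(A²+B²)=0.1380;  θ2 = -1.2065+1.0321 ≈ -0.1744
rotate P by −φ3: (0.0709, -0.1227, -0.1289)
  A=0.0491, B=-0.1289, C=(l²−L²−A²−y'²−z²)/(2L)=0.0708
  √(A²+B²)=0.1380;  θ3 = -1.2065+1.0321 ≈ -0.1744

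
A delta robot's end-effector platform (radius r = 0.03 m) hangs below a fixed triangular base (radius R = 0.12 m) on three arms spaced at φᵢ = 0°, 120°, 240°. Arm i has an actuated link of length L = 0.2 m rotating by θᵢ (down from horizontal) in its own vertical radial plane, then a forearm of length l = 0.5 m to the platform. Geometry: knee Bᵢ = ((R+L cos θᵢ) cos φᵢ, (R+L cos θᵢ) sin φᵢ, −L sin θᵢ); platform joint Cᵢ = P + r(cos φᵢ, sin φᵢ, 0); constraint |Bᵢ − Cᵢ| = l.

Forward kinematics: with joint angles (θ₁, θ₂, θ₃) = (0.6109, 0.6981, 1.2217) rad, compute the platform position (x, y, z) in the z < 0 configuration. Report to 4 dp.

(0.0972, 0.1313, -0.5711)

O1 = (0.2538·cos0.0°, 0.2538·sin0.0°, -0.1147) = (0.2538, 0.0000, -0.1147)
φ2=120.0°: virtual centre (-0.1216, 0.2106, -0.1286), radius l
O3 = (0.1584·cos240.0°, 0.1584·sin240.0°, -0.1879) = (-0.0792, -0.1372, -0.1879)
subtract pairs → two planes through P
[-0.7509 0.4213 -0.0277]·P = -0.0019;  [-0.6661 -0.2744 -0.1464]·P = -0.0172
Cramer: x(z) = 0.0159-0.1424z;  y(z) = 0.0239-0.1881z
into |P−O₁|² = l²: 1.0556z² + 0.2882z + -0.1797 = 0;  Δ = 0.8418;  z = -0.5711 or 0.2981 → z<0 root = -0.5711
x = 0.0972, y = 0.1313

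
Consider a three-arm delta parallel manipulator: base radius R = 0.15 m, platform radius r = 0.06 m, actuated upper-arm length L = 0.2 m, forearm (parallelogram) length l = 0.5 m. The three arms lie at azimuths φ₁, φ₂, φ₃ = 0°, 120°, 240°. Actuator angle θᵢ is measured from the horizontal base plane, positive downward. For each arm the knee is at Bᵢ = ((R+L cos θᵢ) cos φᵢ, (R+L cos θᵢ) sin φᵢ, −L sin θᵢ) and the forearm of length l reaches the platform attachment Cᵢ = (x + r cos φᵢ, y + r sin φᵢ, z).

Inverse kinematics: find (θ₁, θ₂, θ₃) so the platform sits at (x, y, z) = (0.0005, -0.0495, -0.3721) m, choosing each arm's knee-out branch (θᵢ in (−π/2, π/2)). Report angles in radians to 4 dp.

rotate P by −φ1: (0.0005, -0.0495, -0.3721)
  e−x'=0.0895;  (l²−L²−(e−x')²−y'²−z²)/2L = 0.1527
  γ=atan2(-0.3721,0.0895)=-1.3348;  ψ=arccos(0.3990)=1.1604;  θ1=γ+ψ≈-0.1744
φ2=120.0° → target in arm frame (-0.0431, 0.0243)
  A=0.1331, B=-0.3721, C=(l²−L²−A²−y'²−z²)/(2L)=0.1331
  θ2 = atan2(B,A) + arccos(C/0.3952) = 0.0001
φ3=240.0° → target in arm frame (0.0426, 0.0252)
  A=0.0474, B=-0.3721, C=(l²−L²−A²−y'²−z²)/(2L)=0.1717
  γ=atan2(-0.3721,0.0474)=-1.4441;  ψ=arccos(0.4576)=1.0955;  θ3=γ+ψ≈-0.3487

θ₁ = -0.1744, θ₂ = 0.0001, θ₃ = -0.3487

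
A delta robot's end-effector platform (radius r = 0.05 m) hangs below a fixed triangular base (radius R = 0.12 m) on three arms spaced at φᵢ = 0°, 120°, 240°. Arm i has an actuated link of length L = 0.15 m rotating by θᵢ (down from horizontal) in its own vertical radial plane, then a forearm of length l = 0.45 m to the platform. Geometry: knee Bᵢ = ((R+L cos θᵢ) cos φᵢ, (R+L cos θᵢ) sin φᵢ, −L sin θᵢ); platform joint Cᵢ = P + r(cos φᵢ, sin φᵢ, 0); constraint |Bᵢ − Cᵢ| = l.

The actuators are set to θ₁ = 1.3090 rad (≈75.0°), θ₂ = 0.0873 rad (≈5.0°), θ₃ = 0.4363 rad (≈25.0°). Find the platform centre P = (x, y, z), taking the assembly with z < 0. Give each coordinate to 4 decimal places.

arm 1 at φ=0.0°: ρ1 = 0.1088;  centre 1 = (0.1088, 0.0000, -0.1449)
arm 2 at φ=120.0°: ρ2 = 0.2194;  centre 2 = (-0.1097, 0.1900, -0.0131)
arm 3 at φ=240.0°: ρ3 = 0.2059;  centre 3 = (-0.1030, -0.1784, -0.0634)
|centre ₂|²−|centre ₁|² = 0.0155;  |centre ₃|²−|centre ₁|² = 0.0136
plane₁₂: -0.4371x+0.3801y+0.2636z = 0.0155
Cramer: x(z) = -0.0337+0.4922z;  y(z) = 0.0019-0.1276z
sphere 1 gives Az²+Bz+C=0 with A=1.2586, B=0.1489, C=-0.1612;  B²−4AC=0.8336;  roots -0.4219, 0.3036;  negative root z = -0.4219
x = -0.2414, y = 0.0558

(-0.2414, 0.0558, -0.4219)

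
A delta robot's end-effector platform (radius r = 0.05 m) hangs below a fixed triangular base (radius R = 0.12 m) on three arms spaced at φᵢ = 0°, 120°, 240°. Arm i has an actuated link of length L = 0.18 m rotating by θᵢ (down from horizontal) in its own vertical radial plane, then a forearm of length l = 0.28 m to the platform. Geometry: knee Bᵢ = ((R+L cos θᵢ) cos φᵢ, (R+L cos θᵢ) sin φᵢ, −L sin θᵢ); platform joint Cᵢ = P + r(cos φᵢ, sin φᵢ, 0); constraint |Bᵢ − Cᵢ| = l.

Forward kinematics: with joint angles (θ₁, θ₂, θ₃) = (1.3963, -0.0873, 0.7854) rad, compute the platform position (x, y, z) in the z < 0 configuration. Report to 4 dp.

(-0.1614, 0.0828, -0.2279)

φ1=0.0°: virtual centre (0.1013, 0.0000, -0.1773), radius l
S2 = (0.2493·cos120.0°, 0.2493·sin120.0°, 0.0157) = (-0.1247, 0.2159, 0.0157)
arm 3 at φ=240.0°: ρ3 = 0.1973;  S3 = (-0.0986, -0.1708, -0.1273)
subtract pairs → two planes through P
[-0.4518 0.4318 0.3859]·P = 0.0207;  [-0.3998 -0.3417 0.1000]·P = 0.0134
det = 0.3270;  x = -0.0394+0.5353z,  y = 0.0068+-0.3337z
sphere 1 gives Az²+Bz+C=0 with A=1.3978, B=0.1994, C=-0.0271;  B²−4AC=0.1916;  roots -0.2279, 0.0852;  negative root z = -0.2279
x = -0.1614, y = 0.0828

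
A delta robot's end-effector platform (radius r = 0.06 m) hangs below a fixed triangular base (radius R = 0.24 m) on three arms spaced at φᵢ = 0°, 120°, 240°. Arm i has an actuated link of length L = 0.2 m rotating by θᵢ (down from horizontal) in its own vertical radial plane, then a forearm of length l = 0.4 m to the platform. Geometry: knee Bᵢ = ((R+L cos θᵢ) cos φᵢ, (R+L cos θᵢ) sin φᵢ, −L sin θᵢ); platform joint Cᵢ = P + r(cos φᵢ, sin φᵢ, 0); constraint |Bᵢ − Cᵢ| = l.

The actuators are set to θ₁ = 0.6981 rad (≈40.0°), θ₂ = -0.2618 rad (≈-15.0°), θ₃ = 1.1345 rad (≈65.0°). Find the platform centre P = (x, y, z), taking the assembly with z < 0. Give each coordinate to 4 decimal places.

S1 = (0.3332·cos0.0°, 0.3332·sin0.0°, -0.1286) = (0.3332, 0.0000, -0.1286)
S2 = (0.3732·cos120.0°, 0.3732·sin120.0°, 0.0518) = (-0.1866, 0.3232, 0.0518)
S3 = (0.2645·cos240.0°, 0.2645·sin240.0°, -0.1813) = (-0.1323, -0.2291, -0.1813)
|S₂|²−|S₁|² = 0.0144;  |S₃|²−|S₁|² = -0.0247
plane₁₂: -1.0396x+0.6464y+0.3606z = 0.0144
det = 1.0780;  x = 0.0087+0.0901z,  y = 0.0363+-0.4131z
quadratic in z: (1.1788)z²+(0.1687)z+(-0.0369)=0, √Δ=0.4497 → z ∈ {-0.2623, 0.1192}; z = -0.2623 (taking z<0)
x = -0.0149, y = 0.1446

(-0.0149, 0.1446, -0.2623)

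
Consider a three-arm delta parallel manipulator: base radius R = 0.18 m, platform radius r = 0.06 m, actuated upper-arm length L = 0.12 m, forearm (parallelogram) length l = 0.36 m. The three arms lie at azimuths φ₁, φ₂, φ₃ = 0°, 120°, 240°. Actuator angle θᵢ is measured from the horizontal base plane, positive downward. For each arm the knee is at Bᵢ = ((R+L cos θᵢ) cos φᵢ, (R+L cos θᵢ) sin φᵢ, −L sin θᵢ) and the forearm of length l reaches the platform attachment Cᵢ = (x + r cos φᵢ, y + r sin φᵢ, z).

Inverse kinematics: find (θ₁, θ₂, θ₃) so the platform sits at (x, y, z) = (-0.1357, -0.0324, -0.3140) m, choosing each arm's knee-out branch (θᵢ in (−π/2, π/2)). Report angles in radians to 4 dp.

θ₁ = 1.2218, θ₂ = 0.3494, θ₃ = 0.0003

φ1=0.0° → target in arm frame (-0.1357, -0.0324)
  A cos θ + B sin θ = C:  0.2557·cos θ + -0.3140·sin θ = -0.2076
  γ=atan2(-0.3140,0.2557)=-0.8874;  ψ=arccos(-0.5127)=2.1091;  θ1=γ+ψ≈1.2218
rotate P by −φ2: (0.0398, 0.1337, -0.3140)
  A cos θ + B sin θ = C:  0.0802·cos θ + -0.3140·sin θ = -0.0321
  θ2 = atan2(B,A) + arccos(C/0.3241) = 0.3494
φ3=240.0° → target in arm frame (0.0959, -0.1013)
  e−x'=0.0241;  (l²−L²−(e−x')²−y'²−z²)/2L = 0.0240
  θ3 = atan2(B,A) + arccos(C/0.3149) = 0.0003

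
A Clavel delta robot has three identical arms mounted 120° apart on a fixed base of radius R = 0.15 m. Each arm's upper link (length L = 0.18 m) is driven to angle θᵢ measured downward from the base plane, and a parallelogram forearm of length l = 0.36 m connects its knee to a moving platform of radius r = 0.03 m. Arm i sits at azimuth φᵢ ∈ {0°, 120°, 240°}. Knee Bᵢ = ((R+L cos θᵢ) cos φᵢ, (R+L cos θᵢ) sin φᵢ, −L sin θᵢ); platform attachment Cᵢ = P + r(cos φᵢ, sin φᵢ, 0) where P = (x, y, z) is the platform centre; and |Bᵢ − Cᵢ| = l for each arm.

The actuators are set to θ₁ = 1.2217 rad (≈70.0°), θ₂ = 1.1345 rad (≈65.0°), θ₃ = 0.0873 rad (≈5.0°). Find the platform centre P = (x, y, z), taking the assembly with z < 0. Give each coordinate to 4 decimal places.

arm 1 at φ=0.0°: e+L cos θ1 = 0.1816;  S1 = (0.1816, 0.0000, -0.1691)
φ2=120.0°: virtual centre (-0.0980, 0.1698, -0.1631), radius l
arm 3 at φ=240.0°: e+L cos θ3 = 0.2993;  S3 = (-0.1497, -0.2592, -0.0157)
eliminate P² terms by subtracting sphere 1 from 2 and 3
plane₁₂: -0.5592x+0.3396y+0.0120z = 0.0035
Cramer: x(z) = -0.0221+0.2145z;  y(z) = -0.0262+0.3179z
quadratic in z: (1.1471)z²+(0.2342)z+(-0.0588)=0, √Δ=0.5698 → z ∈ {-0.3505, 0.1463}; z = -0.3505 (taking z<0)
x = -0.0973, y = -0.1376

(-0.0973, -0.1376, -0.3505)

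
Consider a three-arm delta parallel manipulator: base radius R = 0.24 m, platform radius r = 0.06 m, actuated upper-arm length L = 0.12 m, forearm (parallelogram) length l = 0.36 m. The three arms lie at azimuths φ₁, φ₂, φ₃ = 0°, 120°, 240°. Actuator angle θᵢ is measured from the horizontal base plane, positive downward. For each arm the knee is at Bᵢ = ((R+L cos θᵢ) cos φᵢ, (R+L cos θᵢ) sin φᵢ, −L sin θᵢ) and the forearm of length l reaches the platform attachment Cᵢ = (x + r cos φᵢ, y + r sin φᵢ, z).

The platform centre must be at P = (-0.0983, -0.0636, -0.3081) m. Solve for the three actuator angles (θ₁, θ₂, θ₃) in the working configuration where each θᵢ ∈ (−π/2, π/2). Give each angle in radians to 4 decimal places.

φ1=0.0° → target in arm frame (-0.0983, -0.0636)
  A=0.2783, B=-0.3081, C=(l²−L²−A²−y'²−z²)/(2L)=-0.2551
  θ1 = atan2(B,A) + arccos(C/0.4152) = 1.3963
arm 2 (φ=120.0°): x'=-0.0059, y'=0.1169
  A cos θ + B sin θ = C:  0.1859·cos θ + -0.3081·sin θ = -0.1165
  γ=atan2(-0.3081,0.1859)=-1.0278;  ψ=arccos(-0.3238)=1.9006;  θ2=γ+ψ≈0.8727
arm 3 (φ=240.0°): x'=0.1042, y'=-0.0533
  A cos θ + B sin θ = C:  0.0758·cos θ + -0.3081·sin θ = 0.0487
  √(A²+B²)=0.3173;  θ3 = -1.3297+1.4167 ≈ 0.0870

θ₁ = 1.3963, θ₂ = 0.8727, θ₃ = 0.0870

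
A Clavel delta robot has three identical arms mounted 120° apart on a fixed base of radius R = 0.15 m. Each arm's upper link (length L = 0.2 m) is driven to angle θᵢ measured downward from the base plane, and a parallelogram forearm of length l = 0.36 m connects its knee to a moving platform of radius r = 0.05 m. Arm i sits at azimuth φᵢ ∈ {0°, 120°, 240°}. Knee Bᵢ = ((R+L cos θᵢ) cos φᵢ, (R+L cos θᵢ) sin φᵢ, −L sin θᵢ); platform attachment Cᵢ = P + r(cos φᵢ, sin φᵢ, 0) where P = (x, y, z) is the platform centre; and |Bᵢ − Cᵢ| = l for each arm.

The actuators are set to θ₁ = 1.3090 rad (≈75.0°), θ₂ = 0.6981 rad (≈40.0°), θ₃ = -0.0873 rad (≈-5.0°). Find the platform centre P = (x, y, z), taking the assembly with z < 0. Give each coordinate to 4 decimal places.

arm 1 at φ=0.0°: e+L cos θ1 = 0.1518;  centre 1 = (0.1518, 0.0000, -0.1932)
φ2=120.0°: virtual centre (-0.1266, 0.2193, -0.1286), radius l
φ3=240.0°: virtual centre (-0.1496, -0.2591, 0.0174), radius l
subtract pairs → two planes through P
plane₁₂: -0.5567x+0.4386y+0.1293z = 0.0203
Cramer: x(z) = -0.0424+0.4553z;  y(z) = -0.0076+0.2832z
sphere 1 gives Az²+Bz+C=0 with A=1.2875, B=0.2053, C=-0.0545;  B²−4AC=0.3229;  roots -0.3004, 0.1410;  negative root z = -0.3004
x = -0.1792, y = -0.0927

(-0.1792, -0.0927, -0.3004)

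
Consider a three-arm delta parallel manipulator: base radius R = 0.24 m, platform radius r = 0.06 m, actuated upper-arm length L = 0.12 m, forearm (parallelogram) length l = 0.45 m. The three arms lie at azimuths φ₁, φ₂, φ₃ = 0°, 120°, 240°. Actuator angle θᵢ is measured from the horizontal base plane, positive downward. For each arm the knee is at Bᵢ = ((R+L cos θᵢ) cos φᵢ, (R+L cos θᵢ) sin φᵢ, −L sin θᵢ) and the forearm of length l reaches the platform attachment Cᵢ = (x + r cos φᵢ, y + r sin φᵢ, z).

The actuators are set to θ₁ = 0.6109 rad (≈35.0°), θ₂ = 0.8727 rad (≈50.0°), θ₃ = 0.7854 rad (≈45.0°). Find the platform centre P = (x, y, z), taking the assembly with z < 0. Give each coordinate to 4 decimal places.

arm 1 at φ=0.0°: e+L cos θ1 = 0.2783;  O1 = (0.2783, 0.0000, -0.0688)
φ2=120.0°: virtual centre (-0.1286, 0.2227, -0.0919), radius l
arm 3 at φ=240.0°: e+L cos θ3 = 0.2649;  O3 = (-0.1324, -0.2294, -0.0849)
|O₂|²−|O₁|² = -0.0076;  |O₃|²−|O₁|² = -0.0048
linear system: -0.8137x+0.4454y = -0.0076−-0.0462z; -0.8214x+-0.4587y = -0.0048−-0.0320z
Cramer: x(z) = 0.0076-0.0480z;  y(z) = -0.0031+0.0161z
sphere 1 gives Az²+Bz+C=0 with A=1.0026, B=0.1635, C=-0.1245;  B²−4AC=0.5260;  roots -0.4433, 0.2802;  negative root z = -0.4433
x = 0.0289, y = -0.0103

(0.0289, -0.0103, -0.4433)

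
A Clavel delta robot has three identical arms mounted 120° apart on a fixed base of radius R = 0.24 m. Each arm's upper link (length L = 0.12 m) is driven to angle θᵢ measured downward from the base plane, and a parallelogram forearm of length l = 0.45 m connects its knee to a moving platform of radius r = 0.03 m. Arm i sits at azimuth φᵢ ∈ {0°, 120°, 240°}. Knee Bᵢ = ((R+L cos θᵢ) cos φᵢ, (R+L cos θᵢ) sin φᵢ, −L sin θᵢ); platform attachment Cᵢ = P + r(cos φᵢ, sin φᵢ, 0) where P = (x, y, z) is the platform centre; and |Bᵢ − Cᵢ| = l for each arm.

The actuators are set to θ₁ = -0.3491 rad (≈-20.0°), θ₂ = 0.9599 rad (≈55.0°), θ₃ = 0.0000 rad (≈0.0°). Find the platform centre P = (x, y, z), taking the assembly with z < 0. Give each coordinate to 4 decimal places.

(0.0736, -0.0844, -0.3240)

φ1=0.0°: virtual centre (0.3228, 0.0000, 0.0410), radius l
arm 2 at φ=120.0°: (R−r)+L cos θ2 = 0.2788;  centre 2 = (-0.1394, 0.2415, -0.0983)
φ3=240.0°: virtual centre (-0.1650, -0.2858, 0.0000), radius l
|centre ₂|²−|centre ₁|² = -0.0185;  |centre ₃|²−|centre ₁|² = 0.0030
[-0.9244 0.4830 -0.2787]·P = -0.0185;  [-0.9755 -0.5716 -0.0821]·P = 0.0030
Cramer: x(z) = 0.0091-0.1990z;  y(z) = -0.0208+0.1961z
sphere 1 gives Az²+Bz+C=0 with A=1.0781, B=0.0346, C=-0.1020;  B²−4AC=0.4410;  roots -0.3240, 0.2919;  negative root z = -0.3240
x = 0.0736, y = -0.0844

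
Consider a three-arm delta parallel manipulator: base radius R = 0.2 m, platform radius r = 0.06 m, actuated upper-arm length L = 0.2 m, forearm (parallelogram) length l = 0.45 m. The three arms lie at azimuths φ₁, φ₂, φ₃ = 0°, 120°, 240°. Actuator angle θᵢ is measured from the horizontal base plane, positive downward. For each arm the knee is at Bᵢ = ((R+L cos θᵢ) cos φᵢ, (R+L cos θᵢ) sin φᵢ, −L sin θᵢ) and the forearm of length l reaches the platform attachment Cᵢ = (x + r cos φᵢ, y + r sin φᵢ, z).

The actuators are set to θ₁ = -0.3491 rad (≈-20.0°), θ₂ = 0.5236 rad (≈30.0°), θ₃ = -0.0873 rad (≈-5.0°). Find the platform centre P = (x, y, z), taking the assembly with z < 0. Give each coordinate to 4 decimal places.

(0.0673, -0.0687, -0.2919)

arm 1 at φ=0.0°: e+L cos θ1 = 0.3279;  centre 1 = (0.3279, 0.0000, 0.0684)
centre 2 = (0.3132·cos120.0°, 0.3132·sin120.0°, -0.1000) = (-0.1566, 0.2712, -0.1000)
centre 3 = (0.3392·cos240.0°, 0.3392·sin240.0°, 0.0174) = (-0.1696, -0.2938, 0.0174)
|centre ₂|²−|centre ₁|² = -0.0041;  |centre ₃|²−|centre ₁|² = 0.0032
linear system: -0.9691x+0.5425y = -0.0041−-0.3368z; -0.9951x+-0.5876y = 0.0032−-0.1019z
det = 1.1092;  x = 0.0006+-0.2283z,  y = -0.0065+0.2131z
into |P−centre ₁|² = l²: 1.0975z² + 0.0099z + -0.0907 = 0;  Δ = 0.3981;  z = -0.2919 or 0.2829 → z<0 root = -0.2919
x = 0.0673, y = -0.0687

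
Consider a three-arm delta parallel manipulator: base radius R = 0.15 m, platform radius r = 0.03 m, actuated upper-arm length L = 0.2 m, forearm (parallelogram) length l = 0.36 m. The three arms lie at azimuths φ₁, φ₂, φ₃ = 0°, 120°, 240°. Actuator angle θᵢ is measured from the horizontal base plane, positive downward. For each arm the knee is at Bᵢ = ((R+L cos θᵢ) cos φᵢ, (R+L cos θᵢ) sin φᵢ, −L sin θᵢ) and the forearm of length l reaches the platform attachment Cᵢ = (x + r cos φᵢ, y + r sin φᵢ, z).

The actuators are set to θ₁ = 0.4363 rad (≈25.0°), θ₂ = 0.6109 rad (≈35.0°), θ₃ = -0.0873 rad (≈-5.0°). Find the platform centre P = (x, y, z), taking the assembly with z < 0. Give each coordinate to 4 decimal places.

(-0.0167, -0.0680, -0.2390)

S1 = (0.3013·cos0.0°, 0.3013·sin0.0°, -0.0845) = (0.3013, 0.0000, -0.0845)
arm 2 at φ=120.0°: e+L cos θ2 = 0.2838;  S2 = (-0.1419, 0.2458, -0.1147)
φ3=240.0°: virtual centre (-0.1596, -0.2765, 0.0174), radius l
subtract pairs → two planes through P
[-0.8864 0.4916 -0.0604]·P = -0.0042;  [-0.9218 -0.5529 0.2039]·P = 0.0043
Cramer: x(z) = 0.0002+0.0709z;  y(z) = -0.0081+0.2506z
quadratic in z: (1.0678)z²+(0.1223)z+(-0.0318)=0, √Δ=0.3881 → z ∈ {-0.2390, 0.1244}; z = -0.2390 (taking z<0)
x = -0.0167, y = -0.0680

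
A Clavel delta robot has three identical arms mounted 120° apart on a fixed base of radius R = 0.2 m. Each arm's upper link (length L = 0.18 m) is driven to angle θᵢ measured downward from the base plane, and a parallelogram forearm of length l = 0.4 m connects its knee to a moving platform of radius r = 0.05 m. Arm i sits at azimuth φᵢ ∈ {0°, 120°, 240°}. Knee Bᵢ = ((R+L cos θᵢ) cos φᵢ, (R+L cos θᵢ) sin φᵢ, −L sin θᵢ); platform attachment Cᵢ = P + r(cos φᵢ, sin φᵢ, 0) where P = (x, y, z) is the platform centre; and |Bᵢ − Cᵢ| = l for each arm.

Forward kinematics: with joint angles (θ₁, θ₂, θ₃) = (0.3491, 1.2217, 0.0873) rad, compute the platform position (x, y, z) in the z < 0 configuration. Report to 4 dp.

φ1=0.0°: virtual centre (0.3191, 0.0000, -0.0616), radius l
S2 = (0.2116·cos120.0°, 0.2116·sin120.0°, -0.1691) = (-0.1058, 0.1832, -0.1691)
arm 3 at φ=240.0°: e+L cos θ3 = 0.3293;  S3 = (-0.1647, -0.2852, -0.0157)
|S₂|²−|S₁|² = -0.0323;  |S₃|²−|S₁|² = 0.0031
[-0.8499 0.3664 -0.2151]·P = -0.0323;  [-0.9676 -0.5704 0.0918]·P = 0.0031
det = 0.8393;  x = 0.0206+-0.1062z,  y = -0.0403+0.3409z
into |P−S₁|² = l²: 1.1275z² + 0.1590z + -0.0655 = 0;  Δ = 0.3205;  z = -0.3216 or 0.1805 → z<0 root = -0.3216
x = 0.0547, y = -0.1499

(0.0547, -0.1499, -0.3216)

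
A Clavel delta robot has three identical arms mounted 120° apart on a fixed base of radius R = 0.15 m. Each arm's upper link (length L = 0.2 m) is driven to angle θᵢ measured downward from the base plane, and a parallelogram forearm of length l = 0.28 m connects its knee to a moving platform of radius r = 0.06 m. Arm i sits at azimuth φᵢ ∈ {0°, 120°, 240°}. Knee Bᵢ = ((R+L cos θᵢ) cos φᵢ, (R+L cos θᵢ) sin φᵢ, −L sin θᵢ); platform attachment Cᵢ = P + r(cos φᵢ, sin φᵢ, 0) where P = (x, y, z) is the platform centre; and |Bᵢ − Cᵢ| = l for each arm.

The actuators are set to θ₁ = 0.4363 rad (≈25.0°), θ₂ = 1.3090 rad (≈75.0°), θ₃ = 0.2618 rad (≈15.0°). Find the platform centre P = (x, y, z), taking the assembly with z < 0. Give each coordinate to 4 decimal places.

φ1=0.0°: virtual centre (0.2713, 0.0000, -0.0845), radius l
φ2=120.0°: virtual centre (-0.0709, 0.1228, -0.1932), radius l
φ3=240.0°: virtual centre (-0.1416, -0.2452, -0.0518), radius l
eliminate P² terms by subtracting sphere 1 from 2 and 3
[-0.6843 0.2455 -0.2173]·P = -0.0233;  [-0.8257 -0.4905 0.0655]·P = 0.0021
Cramer: x(z) = 0.0203-0.1681z;  y(z) = -0.0385+0.4166z
into |P−centre ₁|² = l²: 1.2018z² + 0.2214z + -0.0068 = 0;  Δ = 0.0816;  z = -0.2109 or 0.0267 → z<0 root = -0.2109
x = 0.0557, y = -0.1263

(0.0557, -0.1263, -0.2109)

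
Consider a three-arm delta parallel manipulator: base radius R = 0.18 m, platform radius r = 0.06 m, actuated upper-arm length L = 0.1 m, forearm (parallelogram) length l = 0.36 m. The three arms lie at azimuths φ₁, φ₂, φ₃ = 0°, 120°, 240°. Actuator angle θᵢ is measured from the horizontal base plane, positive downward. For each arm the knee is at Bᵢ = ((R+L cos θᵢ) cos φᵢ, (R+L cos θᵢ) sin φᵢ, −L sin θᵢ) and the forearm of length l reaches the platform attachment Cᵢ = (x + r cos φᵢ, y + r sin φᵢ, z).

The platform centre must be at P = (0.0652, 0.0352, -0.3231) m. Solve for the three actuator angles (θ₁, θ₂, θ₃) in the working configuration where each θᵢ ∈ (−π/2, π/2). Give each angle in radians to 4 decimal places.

rotate P by −φ1: (0.0652, 0.0352, -0.3231)
  A=0.0548, B=-0.3231, C=(l²−L²−A²−y'²−z²)/(2L)=0.0548
  γ=atan2(-0.3231,0.0548)=-1.4028;  ψ=arccos(0.1673)=1.4027;  θ1=γ+ψ≈-0.0001
arm 2 (φ=120.0°): x'=-0.0021, y'=-0.0741
  e−x'=0.1221;  (l²−L²−(e−x')²−y'²−z²)/2L = -0.0260
  θ2 = atan2(B,A) + arccos(C/0.3454) = 0.4366
φ3=240.0° → target in arm frame (-0.0631, 0.0389)
  e−x'=0.1831;  (l²−L²−(e−x')²−y'²−z²)/2L = -0.0991
  γ=atan2(-0.3231,0.1831)=-1.0553;  ψ=arccos(-0.2669)=1.8410;  θ3=γ+ψ≈0.7857

θ₁ = -0.0001, θ₂ = 0.4366, θ₃ = 0.7857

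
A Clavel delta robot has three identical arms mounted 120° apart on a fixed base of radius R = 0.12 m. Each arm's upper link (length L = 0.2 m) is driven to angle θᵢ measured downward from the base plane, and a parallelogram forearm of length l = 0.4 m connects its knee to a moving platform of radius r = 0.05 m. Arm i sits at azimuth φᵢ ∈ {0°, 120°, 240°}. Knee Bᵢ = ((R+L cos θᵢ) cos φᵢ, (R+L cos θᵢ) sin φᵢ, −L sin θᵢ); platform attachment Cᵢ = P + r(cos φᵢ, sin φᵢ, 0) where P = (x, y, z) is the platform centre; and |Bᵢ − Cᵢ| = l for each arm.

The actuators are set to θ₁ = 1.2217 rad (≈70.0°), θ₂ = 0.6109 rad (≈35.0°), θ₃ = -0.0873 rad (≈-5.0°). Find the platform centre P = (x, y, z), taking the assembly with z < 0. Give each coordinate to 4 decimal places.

S1 = (0.1384·cos0.0°, 0.1384·sin0.0°, -0.1879) = (0.1384, 0.0000, -0.1879)
arm 2 at φ=120.0°: ρ2 = 0.2338;  S2 = (-0.1169, 0.2025, -0.1147)
arm 3 at φ=240.0°: ρ3 = 0.2692;  S3 = (-0.1346, -0.2332, 0.0174)
|S₂|²−|S₁|² = 0.0134;  |S₃|²−|S₁|² = 0.0183
linear system: -0.5106x+0.4050y = 0.0134−0.1464z; -0.5461x+-0.4663y = 0.0183−0.4107z
det = 0.4593;  x = -0.0297+0.5109z,  y = -0.0045+0.2826z
into |P−S₁|² = l²: 1.3409z² + 0.2016z + -0.0964 = 0;  Δ = 0.5576;  z = -0.3536 or 0.2033 → z<0 root = -0.3536
x = -0.2104, y = -0.1044

(-0.2104, -0.1044, -0.3536)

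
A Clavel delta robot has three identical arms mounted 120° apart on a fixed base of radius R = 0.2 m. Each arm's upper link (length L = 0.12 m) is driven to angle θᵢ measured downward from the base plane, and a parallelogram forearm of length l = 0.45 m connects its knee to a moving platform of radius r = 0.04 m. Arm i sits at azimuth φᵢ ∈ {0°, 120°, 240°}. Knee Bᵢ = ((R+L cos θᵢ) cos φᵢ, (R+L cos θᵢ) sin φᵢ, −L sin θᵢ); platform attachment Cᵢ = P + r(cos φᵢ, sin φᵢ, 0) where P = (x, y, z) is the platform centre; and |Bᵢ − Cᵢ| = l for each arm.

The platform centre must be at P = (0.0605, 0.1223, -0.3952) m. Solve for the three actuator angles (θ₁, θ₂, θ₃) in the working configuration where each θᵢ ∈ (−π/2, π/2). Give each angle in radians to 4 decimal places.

arm 1 (φ=0.0°): x'=0.0605, y'=0.1223
  e−x'=0.0995;  (l²−L²−(e−x')²−y'²−z²)/2L = 0.0294
  γ=atan2(-0.3952,0.0995)=-1.3242;  ψ=arccos(0.0722)=1.4986;  θ1=γ+ψ≈0.1744
φ2=120.0° → target in arm frame (0.0757, -0.1135)
  A cos θ + B sin θ = C:  0.0843·cos θ + -0.3952·sin θ = 0.0496
  γ=atan2(-0.3952,0.0843)=-1.3606;  ψ=arccos(0.1228)=1.4477;  θ2=γ+ψ≈0.0871
φ3=240.0° → target in arm frame (-0.1362, -0.0088)
  A=0.2962, B=-0.3952, C=(l²−L²−A²−y'²−z²)/(2L)=-0.2328
  √(A²+B²)=0.4939;  θ3 = -0.9277+2.0617 ≈ 1.1340

θ₁ = 0.1744, θ₂ = 0.0871, θ₃ = 1.1340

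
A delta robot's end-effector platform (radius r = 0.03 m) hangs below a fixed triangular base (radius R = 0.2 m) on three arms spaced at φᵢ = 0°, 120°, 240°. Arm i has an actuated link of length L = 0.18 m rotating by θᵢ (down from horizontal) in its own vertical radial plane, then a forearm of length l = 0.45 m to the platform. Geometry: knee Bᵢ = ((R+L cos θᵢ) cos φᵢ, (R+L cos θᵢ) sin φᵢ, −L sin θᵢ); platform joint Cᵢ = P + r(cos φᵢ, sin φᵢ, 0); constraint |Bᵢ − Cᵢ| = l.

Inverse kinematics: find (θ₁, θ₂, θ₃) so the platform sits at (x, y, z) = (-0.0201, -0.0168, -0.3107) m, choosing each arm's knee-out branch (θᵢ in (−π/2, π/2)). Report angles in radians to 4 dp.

rotate P by −φ1: (-0.0201, -0.0168, -0.3107)
  A=0.1901, B=-0.3107, C=(l²−L²−A²−y'²−z²)/(2L)=0.1032
  γ=atan2(-0.3107,0.1901)=-1.0217;  ψ=arccos(0.2833)=1.2836;  θ1=γ+ψ≈0.2619
arm 2 (φ=120.0°): x'=-0.0045, y'=0.0258
  e−x'=0.1745;  (l²−L²−(e−x')²−y'²−z²)/2L = 0.1179
  √(A²+B²)=0.3563;  θ2 = -1.0591+1.2335 ≈ 0.1745
arm 3 (φ=240.0°): x'=0.0246, y'=-0.0090
  A cos θ + B sin θ = C:  0.1454·cos θ + -0.3107·sin θ = 0.1454
  √(A²+B²)=0.3430;  θ3 = -1.1331+1.1331 ≈ 0.0000

θ₁ = 0.2619, θ₂ = 0.1745, θ₃ = 0.0000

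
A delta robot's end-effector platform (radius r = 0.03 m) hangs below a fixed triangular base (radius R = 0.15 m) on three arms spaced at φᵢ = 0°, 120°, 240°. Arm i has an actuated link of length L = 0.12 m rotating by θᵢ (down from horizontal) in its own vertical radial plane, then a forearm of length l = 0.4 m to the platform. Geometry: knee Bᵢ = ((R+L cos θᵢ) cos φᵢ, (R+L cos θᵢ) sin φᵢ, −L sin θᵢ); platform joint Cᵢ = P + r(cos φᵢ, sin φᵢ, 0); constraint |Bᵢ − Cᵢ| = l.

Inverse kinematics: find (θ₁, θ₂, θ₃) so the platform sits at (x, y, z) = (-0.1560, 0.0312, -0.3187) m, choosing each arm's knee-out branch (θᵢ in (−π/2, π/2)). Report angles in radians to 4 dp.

θ₁ = 1.0472, θ₂ = -0.3489, θ₃ = 0.0001

rotate P by −φ1: (-0.1560, 0.0312, -0.3187)
  A cos θ + B sin θ = C:  0.2760·cos θ + -0.3187·sin θ = -0.1380
  θ1 = atan2(B,A) + arccos(C/0.4216) = 1.0472
rotate P by −φ2: (0.1050, 0.1195, -0.3187)
  e−x'=0.0150;  (l²−L²−(e−x')²−y'²−z²)/2L = 0.1230
  √(A²+B²)=0.3191;  θ2 = -1.5238+1.1749 ≈ -0.3489
φ3=240.0° → target in arm frame (0.0510, -0.1507)
  A=0.0690, B=-0.3187, C=(l²−L²−A²−y'²−z²)/(2L)=0.0690
  √(A²+B²)=0.3261;  θ3 = -1.3575+1.3576 ≈ 0.0001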